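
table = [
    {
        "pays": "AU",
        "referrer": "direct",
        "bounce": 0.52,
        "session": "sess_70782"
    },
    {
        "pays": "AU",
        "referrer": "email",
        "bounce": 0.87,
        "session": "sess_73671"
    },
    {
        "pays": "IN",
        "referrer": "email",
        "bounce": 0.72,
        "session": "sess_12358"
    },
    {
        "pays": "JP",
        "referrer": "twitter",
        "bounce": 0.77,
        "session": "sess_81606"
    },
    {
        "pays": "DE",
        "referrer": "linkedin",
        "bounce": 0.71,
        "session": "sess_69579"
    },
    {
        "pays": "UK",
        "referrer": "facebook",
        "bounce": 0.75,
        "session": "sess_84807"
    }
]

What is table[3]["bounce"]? 0.77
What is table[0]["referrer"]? "direct"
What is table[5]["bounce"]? 0.75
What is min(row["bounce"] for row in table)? 0.52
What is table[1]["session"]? "sess_73671"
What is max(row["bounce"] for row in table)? 0.87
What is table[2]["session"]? "sess_12358"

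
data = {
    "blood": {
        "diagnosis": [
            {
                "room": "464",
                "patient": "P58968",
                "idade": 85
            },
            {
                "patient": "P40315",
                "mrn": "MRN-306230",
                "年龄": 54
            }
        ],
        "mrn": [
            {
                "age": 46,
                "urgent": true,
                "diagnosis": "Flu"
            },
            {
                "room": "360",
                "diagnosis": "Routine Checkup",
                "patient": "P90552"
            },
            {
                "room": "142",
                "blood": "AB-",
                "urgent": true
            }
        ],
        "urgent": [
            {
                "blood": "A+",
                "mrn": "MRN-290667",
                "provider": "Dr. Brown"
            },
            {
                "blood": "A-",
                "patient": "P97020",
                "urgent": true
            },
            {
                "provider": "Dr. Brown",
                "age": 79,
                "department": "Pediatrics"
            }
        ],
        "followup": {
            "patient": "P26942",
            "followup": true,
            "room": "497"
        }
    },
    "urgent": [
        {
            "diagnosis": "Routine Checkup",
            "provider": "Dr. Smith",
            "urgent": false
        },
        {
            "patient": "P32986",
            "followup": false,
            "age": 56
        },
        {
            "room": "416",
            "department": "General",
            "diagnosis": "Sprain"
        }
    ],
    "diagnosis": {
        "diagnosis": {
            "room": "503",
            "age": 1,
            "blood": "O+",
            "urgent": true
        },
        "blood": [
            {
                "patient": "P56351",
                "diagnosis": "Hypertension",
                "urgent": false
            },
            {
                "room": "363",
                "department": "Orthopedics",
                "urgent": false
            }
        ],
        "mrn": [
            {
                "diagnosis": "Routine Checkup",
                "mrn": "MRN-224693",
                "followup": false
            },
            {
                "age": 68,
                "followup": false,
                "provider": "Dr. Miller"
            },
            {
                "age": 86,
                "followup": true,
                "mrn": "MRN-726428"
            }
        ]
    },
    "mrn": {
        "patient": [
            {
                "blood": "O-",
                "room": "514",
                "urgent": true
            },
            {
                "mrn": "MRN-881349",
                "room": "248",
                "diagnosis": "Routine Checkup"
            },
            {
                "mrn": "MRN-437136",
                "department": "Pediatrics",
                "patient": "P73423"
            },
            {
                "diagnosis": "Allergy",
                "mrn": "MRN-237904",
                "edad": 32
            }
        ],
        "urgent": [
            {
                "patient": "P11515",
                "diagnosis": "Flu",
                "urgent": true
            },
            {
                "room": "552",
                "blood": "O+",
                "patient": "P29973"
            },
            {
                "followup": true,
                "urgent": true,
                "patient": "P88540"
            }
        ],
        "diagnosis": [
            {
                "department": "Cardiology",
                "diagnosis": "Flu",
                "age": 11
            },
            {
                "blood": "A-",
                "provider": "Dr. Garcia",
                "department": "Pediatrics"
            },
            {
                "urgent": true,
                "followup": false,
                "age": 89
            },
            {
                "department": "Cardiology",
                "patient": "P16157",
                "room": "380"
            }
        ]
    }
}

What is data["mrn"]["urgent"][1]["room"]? "552"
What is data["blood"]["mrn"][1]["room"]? "360"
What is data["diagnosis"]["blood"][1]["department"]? "Orthopedics"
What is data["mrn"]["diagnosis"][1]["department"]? "Pediatrics"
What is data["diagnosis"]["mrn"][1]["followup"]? False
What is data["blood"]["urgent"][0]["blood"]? "A+"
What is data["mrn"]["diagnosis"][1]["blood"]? "A-"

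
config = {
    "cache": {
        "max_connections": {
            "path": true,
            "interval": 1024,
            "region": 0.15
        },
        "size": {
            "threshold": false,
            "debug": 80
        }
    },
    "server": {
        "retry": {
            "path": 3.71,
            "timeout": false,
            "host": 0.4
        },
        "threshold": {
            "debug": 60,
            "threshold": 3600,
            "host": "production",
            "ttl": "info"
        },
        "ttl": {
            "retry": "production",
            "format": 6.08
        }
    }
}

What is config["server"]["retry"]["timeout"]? False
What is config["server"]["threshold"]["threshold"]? 3600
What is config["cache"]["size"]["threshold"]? False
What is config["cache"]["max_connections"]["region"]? 0.15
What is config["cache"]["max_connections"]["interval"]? 1024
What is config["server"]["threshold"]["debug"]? 60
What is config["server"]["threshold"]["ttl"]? "info"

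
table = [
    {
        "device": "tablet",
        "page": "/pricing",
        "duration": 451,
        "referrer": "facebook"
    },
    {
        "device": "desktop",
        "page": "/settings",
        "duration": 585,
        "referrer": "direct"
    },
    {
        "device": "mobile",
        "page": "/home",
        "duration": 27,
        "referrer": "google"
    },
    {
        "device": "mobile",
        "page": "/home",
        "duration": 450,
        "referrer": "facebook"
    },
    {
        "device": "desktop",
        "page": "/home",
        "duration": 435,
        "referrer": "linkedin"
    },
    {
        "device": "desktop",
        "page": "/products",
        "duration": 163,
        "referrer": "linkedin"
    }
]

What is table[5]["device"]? "desktop"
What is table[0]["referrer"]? "facebook"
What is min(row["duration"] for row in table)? 27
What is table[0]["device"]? "tablet"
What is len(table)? 6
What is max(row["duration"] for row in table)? 585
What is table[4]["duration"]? 435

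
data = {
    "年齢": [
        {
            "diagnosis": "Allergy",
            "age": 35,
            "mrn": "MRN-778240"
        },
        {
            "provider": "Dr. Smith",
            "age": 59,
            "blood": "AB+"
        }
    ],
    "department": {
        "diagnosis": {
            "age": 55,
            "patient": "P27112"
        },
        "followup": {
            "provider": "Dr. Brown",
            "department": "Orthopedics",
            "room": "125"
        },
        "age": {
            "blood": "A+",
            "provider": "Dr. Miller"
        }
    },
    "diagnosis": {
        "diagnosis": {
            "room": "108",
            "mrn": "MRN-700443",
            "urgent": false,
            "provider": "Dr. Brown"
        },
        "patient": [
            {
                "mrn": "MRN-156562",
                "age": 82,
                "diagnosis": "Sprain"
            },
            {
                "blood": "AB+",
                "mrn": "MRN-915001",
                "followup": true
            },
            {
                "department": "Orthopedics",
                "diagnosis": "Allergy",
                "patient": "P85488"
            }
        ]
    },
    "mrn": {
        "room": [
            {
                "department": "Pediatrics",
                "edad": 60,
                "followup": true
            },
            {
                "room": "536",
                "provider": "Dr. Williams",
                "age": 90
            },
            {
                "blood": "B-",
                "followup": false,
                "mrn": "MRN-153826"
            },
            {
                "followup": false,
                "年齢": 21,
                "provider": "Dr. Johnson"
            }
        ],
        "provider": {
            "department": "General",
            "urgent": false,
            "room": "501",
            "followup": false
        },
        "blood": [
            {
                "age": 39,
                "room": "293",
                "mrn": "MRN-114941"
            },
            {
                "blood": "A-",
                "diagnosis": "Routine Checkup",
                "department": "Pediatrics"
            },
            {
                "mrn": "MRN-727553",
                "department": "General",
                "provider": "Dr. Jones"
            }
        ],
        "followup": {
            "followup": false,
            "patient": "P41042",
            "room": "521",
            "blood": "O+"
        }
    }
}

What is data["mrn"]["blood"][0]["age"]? 39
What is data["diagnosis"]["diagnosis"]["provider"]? "Dr. Brown"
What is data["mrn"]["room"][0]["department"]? "Pediatrics"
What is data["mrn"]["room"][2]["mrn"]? "MRN-153826"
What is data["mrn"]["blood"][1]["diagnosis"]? "Routine Checkup"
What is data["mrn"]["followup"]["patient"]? "P41042"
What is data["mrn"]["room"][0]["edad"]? 60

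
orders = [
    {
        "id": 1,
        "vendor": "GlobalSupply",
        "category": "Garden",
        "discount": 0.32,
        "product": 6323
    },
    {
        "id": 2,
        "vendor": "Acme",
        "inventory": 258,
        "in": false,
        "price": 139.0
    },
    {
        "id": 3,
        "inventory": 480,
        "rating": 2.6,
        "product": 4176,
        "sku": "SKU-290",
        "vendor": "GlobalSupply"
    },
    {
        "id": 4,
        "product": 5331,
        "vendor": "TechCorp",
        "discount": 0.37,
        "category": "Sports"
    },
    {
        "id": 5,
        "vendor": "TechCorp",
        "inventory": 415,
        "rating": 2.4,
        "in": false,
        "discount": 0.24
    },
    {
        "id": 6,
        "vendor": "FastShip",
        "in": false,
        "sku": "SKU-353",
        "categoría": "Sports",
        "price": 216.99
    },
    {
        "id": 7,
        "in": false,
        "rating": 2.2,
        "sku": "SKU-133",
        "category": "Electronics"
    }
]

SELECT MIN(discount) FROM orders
0.24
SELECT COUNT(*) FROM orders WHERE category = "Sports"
1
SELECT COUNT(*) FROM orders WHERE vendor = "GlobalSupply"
2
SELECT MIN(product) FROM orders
4176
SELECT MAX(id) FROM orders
7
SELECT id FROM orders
[1, 2, 3, 4, 5, 6, 7]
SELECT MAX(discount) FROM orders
0.37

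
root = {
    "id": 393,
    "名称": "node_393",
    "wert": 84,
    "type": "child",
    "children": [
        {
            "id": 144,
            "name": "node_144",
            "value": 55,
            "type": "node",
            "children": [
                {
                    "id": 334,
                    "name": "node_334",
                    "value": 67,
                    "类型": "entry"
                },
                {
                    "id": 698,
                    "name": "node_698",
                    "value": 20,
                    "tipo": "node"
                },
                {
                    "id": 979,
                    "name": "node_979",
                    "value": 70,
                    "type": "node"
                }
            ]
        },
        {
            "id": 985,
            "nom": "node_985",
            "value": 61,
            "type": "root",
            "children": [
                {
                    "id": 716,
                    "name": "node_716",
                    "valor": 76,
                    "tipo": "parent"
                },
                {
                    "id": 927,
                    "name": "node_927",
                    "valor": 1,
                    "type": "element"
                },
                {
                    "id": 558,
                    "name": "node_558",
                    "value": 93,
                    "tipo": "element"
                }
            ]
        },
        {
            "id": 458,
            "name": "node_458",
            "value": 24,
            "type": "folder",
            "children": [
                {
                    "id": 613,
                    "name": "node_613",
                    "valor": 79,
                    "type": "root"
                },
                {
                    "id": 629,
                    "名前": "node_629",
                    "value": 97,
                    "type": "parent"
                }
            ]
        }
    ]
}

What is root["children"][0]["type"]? "node"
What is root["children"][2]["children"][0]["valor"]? 79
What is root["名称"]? "node_393"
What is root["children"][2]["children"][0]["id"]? 613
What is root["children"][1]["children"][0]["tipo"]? "parent"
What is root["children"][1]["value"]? 61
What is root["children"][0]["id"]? 144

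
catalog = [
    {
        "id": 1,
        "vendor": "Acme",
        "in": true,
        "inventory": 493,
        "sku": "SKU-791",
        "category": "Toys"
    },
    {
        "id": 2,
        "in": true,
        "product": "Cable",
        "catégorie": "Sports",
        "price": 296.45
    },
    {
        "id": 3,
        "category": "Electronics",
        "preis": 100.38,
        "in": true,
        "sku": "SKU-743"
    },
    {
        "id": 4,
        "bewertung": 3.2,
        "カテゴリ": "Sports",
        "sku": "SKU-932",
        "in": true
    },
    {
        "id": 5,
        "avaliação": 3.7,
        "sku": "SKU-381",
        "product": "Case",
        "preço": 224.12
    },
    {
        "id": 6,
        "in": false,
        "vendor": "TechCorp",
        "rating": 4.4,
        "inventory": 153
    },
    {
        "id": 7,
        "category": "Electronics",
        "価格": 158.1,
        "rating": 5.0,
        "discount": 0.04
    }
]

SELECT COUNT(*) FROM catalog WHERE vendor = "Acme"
1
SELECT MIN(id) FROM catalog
1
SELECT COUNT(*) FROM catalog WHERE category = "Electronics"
2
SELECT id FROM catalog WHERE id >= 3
[3, 4, 5, 6, 7]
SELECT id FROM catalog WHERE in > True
[]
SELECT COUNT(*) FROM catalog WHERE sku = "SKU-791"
1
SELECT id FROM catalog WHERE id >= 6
[6, 7]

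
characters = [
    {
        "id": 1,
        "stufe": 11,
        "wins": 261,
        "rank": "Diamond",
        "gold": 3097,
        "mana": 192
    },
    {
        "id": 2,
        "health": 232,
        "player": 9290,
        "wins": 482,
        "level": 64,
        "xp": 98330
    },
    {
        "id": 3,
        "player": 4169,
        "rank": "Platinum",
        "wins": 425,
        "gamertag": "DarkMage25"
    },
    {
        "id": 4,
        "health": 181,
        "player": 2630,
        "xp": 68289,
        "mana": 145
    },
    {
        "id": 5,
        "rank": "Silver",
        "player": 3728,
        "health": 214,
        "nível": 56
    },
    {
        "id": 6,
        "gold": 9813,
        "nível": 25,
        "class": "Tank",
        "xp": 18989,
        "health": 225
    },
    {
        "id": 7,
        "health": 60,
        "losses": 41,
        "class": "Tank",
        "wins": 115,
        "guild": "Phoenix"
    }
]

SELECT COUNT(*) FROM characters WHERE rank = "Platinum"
1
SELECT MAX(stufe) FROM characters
11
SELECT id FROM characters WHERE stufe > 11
[]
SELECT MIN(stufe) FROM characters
11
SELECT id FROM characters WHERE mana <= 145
[4]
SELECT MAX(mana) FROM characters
192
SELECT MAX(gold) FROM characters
9813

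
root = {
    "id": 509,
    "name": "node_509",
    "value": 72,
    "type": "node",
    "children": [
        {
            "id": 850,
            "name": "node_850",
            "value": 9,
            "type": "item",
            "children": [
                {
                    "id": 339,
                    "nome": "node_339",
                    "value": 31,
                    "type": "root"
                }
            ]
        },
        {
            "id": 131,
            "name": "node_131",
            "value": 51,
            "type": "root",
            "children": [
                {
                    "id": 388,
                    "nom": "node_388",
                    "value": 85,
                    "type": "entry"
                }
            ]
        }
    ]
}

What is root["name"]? "node_509"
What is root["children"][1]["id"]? 131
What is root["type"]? "node"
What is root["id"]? 509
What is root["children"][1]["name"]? "node_131"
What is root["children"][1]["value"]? 51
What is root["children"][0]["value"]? 9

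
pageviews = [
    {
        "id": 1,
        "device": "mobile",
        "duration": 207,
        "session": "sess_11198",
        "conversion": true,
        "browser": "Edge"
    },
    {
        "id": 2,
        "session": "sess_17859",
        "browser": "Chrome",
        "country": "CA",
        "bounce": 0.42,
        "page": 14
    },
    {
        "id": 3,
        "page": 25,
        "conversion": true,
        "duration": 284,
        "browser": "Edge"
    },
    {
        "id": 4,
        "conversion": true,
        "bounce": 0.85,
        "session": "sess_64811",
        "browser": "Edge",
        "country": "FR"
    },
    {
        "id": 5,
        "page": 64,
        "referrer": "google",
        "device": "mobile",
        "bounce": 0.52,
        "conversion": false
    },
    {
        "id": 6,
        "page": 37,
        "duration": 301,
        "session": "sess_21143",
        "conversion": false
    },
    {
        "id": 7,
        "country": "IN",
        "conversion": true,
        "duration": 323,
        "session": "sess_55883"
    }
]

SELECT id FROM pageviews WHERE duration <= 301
[1, 3, 6]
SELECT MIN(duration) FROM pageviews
207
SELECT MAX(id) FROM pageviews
7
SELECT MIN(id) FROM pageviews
1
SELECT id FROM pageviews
[1, 2, 3, 4, 5, 6, 7]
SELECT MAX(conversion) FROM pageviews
True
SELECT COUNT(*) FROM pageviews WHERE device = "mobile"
2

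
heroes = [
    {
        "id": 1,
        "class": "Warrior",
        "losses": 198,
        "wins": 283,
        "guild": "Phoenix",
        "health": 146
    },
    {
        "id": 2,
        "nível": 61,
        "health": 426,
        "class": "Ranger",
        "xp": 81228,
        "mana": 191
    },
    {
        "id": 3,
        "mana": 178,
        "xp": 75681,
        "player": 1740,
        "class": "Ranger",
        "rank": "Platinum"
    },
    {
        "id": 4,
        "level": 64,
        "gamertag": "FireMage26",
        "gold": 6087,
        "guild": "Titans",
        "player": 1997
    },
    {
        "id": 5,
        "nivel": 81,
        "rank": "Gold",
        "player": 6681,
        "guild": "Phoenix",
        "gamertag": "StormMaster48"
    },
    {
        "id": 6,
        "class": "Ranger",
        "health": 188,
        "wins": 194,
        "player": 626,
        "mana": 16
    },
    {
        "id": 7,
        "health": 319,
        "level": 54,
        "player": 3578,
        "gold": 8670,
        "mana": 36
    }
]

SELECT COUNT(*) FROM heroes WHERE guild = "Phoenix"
2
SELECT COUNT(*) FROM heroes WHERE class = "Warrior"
1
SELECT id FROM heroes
[1, 2, 3, 4, 5, 6, 7]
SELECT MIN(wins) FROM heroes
194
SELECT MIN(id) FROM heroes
1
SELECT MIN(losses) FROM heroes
198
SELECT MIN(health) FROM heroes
146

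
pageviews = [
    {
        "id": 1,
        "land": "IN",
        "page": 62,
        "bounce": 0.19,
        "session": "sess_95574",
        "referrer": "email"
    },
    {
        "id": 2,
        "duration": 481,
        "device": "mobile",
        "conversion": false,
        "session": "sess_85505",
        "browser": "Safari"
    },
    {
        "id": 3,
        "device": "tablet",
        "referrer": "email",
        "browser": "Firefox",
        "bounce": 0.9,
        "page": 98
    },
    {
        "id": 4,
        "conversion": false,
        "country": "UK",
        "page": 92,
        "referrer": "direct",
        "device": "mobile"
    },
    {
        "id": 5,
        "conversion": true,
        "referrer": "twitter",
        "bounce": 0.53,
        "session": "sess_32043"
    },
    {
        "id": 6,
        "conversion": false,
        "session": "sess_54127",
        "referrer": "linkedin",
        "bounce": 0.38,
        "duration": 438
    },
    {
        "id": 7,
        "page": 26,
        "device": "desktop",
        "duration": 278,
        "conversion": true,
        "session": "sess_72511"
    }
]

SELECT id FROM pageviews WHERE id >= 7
[7]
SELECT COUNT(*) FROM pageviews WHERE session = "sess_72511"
1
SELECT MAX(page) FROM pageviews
98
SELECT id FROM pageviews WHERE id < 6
[1, 2, 3, 4, 5]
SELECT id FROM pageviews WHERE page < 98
[1, 4, 7]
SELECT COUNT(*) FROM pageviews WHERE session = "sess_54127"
1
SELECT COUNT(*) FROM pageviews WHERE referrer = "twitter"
1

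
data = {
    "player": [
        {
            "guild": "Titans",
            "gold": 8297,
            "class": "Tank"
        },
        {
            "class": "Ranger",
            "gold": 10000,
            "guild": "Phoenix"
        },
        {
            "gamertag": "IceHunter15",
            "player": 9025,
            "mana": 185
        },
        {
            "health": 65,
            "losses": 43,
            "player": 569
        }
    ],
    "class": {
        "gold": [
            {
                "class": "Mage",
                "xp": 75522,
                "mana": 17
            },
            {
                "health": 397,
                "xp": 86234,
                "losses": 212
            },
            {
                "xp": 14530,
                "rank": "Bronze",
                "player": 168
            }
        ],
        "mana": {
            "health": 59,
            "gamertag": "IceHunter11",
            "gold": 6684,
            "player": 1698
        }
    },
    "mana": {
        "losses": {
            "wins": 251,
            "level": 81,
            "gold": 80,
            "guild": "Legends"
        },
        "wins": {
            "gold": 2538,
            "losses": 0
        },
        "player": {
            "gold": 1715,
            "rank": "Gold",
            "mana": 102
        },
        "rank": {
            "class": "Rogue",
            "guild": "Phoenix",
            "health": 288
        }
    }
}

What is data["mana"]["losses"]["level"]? 81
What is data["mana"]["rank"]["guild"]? "Phoenix"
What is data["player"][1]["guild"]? "Phoenix"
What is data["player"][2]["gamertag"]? "IceHunter15"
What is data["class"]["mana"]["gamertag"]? "IceHunter11"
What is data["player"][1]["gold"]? 10000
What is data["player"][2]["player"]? 9025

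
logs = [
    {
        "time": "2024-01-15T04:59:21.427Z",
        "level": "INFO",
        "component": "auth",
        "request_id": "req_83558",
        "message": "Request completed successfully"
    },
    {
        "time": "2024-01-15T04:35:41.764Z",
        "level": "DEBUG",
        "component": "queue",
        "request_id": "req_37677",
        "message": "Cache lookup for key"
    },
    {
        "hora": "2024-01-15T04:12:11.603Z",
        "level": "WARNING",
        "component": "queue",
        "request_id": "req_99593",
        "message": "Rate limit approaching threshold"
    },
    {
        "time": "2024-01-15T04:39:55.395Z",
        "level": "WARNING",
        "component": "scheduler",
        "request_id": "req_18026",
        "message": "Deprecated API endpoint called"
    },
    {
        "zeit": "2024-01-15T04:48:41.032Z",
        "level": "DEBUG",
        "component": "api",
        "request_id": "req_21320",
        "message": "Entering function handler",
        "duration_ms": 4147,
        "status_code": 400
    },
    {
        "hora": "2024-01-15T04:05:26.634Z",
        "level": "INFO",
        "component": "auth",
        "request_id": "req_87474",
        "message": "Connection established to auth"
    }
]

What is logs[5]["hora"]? "2024-01-15T04:05:26.634Z"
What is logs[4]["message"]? "Entering function handler"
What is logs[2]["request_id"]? "req_99593"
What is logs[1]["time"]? "2024-01-15T04:35:41.764Z"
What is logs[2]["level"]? "WARNING"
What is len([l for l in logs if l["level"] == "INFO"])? 2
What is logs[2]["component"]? "queue"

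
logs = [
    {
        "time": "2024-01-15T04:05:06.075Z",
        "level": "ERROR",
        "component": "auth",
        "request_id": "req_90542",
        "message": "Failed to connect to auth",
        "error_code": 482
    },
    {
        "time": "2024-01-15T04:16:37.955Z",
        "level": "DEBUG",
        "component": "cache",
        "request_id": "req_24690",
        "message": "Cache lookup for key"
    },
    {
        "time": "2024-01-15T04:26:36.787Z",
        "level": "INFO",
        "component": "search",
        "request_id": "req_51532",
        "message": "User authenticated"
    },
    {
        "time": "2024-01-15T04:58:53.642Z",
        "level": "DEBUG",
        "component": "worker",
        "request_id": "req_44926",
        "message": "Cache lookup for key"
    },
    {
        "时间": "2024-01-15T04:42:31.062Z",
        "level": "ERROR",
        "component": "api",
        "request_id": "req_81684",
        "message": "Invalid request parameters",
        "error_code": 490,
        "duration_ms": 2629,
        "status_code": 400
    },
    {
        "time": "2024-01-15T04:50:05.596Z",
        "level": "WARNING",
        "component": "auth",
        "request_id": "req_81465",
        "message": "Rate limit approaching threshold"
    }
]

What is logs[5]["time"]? "2024-01-15T04:50:05.596Z"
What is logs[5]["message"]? "Rate limit approaching threshold"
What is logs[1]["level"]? "DEBUG"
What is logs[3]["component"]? "worker"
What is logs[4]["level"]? "ERROR"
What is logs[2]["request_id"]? "req_51532"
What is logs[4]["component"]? "api"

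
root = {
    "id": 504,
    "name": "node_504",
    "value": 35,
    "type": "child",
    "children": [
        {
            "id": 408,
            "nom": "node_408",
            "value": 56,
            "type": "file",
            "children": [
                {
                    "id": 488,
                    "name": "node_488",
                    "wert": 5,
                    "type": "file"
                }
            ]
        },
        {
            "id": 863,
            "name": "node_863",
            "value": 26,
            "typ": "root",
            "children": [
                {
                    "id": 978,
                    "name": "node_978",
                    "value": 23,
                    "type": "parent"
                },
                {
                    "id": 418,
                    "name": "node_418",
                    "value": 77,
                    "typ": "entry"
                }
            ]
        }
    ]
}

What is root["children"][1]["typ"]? "root"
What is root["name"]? "node_504"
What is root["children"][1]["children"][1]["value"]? 77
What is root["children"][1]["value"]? 26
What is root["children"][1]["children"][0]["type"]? "parent"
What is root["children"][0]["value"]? 56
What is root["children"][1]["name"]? "node_863"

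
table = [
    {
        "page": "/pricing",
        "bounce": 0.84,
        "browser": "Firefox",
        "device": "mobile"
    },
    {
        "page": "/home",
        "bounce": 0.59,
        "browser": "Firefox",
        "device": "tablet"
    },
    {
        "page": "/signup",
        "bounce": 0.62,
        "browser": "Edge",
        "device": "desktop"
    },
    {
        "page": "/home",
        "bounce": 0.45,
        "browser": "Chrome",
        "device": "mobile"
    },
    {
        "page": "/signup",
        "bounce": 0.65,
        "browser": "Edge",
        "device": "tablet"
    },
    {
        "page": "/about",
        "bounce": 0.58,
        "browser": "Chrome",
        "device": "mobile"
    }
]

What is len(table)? 6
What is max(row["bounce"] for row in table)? 0.84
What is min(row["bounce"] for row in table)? 0.45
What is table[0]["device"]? "mobile"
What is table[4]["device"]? "tablet"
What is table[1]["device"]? "tablet"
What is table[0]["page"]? "/pricing"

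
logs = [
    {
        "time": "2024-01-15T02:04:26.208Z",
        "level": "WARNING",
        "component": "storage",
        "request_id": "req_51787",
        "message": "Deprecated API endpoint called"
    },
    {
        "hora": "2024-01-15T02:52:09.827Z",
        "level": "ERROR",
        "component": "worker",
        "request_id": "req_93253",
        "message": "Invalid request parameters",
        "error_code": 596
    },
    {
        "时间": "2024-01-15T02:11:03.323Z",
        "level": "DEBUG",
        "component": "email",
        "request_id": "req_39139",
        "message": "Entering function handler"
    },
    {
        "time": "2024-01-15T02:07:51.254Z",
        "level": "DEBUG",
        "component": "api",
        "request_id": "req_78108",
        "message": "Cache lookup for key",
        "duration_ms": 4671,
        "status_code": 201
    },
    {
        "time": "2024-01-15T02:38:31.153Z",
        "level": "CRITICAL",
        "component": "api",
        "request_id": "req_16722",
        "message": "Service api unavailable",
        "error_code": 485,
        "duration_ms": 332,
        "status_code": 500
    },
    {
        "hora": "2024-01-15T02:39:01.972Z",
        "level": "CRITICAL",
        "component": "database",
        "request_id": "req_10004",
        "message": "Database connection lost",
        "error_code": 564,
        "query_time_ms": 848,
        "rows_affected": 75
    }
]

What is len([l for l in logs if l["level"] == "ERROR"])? 1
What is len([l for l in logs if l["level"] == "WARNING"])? 1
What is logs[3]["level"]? "DEBUG"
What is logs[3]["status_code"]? 201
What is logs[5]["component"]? "database"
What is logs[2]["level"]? "DEBUG"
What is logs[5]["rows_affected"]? 75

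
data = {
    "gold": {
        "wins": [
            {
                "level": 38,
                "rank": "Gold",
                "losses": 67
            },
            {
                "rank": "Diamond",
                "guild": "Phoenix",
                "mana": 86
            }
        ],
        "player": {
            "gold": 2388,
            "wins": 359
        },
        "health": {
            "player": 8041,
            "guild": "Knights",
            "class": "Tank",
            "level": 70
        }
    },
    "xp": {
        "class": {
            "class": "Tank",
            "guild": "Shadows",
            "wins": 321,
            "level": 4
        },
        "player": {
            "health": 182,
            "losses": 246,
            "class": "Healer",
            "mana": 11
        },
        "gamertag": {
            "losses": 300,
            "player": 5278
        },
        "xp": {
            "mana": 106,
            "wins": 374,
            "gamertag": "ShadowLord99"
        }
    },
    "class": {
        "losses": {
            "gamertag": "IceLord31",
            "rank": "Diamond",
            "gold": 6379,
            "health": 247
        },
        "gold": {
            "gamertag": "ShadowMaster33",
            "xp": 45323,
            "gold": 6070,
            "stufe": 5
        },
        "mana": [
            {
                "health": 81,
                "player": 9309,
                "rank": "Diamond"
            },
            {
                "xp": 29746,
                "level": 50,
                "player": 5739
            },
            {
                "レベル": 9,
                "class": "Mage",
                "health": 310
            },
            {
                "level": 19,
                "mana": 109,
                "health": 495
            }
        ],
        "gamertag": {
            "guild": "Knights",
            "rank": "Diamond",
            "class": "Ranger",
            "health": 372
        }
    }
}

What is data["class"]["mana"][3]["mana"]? 109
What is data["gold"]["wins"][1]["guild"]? "Phoenix"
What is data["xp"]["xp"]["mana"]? 106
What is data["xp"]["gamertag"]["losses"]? 300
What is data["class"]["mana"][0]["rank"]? "Diamond"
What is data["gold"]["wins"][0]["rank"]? "Gold"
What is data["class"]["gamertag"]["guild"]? "Knights"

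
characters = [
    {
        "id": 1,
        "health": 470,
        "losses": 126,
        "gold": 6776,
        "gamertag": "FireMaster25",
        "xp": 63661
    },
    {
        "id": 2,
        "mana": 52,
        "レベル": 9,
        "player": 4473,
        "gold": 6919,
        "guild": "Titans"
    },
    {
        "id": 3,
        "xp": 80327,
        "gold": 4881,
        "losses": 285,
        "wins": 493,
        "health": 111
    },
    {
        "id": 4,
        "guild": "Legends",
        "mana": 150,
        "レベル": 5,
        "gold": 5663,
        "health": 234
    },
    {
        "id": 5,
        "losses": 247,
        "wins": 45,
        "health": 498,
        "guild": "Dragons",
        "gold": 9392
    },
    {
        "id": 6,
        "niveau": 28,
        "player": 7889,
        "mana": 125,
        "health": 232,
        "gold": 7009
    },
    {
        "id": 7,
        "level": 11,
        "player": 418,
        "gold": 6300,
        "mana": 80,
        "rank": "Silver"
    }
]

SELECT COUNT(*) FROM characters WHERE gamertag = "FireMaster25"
1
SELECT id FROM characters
[1, 2, 3, 4, 5, 6, 7]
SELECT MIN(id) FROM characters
1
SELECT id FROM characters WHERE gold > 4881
[1, 2, 4, 5, 6, 7]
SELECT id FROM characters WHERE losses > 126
[3, 5]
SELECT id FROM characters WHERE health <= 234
[3, 4, 6]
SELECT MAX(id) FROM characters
7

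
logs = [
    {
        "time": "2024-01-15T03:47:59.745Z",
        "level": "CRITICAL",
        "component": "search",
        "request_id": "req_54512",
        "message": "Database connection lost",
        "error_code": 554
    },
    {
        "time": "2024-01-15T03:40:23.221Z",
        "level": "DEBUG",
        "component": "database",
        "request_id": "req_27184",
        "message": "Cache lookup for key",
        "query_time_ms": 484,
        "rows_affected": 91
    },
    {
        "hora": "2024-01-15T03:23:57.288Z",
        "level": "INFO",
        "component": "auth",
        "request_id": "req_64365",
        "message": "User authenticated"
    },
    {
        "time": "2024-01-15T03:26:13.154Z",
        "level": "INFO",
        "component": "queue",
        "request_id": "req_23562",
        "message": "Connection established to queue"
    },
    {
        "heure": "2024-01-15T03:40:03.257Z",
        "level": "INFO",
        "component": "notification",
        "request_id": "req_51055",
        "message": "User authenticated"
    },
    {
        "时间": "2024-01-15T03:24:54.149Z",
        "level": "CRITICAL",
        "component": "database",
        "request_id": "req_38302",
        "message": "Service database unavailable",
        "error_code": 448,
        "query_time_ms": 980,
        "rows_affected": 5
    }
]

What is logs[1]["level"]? "DEBUG"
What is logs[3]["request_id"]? "req_23562"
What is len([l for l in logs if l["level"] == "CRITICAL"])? 2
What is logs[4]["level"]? "INFO"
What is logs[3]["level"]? "INFO"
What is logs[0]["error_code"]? 554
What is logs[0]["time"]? "2024-01-15T03:47:59.745Z"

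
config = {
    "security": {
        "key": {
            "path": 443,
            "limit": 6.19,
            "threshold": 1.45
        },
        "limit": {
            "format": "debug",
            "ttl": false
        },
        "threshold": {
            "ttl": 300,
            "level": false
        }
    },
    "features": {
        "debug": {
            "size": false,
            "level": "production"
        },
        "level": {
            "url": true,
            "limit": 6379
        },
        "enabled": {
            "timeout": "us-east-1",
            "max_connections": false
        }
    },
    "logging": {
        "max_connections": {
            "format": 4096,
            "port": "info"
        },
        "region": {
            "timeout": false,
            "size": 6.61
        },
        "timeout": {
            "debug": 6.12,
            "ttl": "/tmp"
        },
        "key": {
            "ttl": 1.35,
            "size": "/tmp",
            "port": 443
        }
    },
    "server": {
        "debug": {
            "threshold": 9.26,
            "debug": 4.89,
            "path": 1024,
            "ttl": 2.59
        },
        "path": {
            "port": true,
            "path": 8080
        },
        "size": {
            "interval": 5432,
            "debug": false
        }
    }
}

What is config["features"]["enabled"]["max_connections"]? False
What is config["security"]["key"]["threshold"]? 1.45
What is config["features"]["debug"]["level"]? "production"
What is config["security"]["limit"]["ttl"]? False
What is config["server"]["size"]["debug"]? False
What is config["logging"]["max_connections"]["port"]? "info"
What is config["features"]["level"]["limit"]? 6379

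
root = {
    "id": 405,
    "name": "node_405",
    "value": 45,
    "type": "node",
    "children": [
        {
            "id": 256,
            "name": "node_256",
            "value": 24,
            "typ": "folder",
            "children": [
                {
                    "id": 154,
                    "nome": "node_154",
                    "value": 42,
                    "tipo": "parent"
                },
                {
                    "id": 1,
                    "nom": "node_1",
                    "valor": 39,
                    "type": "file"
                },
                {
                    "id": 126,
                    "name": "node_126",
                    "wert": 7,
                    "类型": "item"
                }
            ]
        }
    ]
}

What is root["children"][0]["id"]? 256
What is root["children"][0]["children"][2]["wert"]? 7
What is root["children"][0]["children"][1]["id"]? 1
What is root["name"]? "node_405"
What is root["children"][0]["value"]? 24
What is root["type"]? "node"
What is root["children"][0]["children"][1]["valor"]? 39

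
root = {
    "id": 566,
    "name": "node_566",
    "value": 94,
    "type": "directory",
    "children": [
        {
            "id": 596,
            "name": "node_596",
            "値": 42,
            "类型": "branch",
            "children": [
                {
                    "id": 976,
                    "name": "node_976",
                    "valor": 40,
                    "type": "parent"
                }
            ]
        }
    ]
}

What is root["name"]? "node_566"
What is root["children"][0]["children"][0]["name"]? "node_976"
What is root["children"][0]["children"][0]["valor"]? 40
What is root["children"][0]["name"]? "node_596"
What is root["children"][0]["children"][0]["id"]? 976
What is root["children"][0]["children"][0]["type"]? "parent"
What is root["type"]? "directory"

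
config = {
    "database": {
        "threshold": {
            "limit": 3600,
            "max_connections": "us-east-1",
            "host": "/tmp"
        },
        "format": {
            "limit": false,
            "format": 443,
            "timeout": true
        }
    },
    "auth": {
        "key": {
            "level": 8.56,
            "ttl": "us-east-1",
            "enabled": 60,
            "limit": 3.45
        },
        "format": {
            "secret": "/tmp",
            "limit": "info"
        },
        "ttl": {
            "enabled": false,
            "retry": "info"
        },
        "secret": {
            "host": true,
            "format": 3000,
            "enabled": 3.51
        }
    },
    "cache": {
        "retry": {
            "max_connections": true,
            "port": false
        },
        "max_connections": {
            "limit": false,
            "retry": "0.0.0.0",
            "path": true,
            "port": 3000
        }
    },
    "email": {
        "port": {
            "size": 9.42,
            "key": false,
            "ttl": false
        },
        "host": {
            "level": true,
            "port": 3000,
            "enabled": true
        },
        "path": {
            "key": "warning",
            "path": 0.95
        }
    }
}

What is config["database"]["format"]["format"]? 443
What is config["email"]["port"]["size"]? 9.42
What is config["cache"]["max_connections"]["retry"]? "0.0.0.0"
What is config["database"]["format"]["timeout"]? True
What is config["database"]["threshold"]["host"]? "/tmp"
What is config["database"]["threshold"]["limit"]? 3600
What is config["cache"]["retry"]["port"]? False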